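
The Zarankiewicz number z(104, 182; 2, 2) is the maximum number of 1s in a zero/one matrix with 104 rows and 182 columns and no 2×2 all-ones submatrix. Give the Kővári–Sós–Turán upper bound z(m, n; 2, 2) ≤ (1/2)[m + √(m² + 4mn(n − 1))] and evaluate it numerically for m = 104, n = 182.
z(104, 182; 2, 2) ≤ (1/2)[104 + √(104² + 4·104·182·181)] = (1/2)[104 + √13714688] = 1903.6674

Kővári–Sós–Turán: let r_1, ..., r_104 be the row sums and z = Σ r_i the total number of 1s. Each pair of columns can share at most one row with both entries 1 (else a 2×2 all-ones block appears), so Σ_i C(r_i, 2) ≤ C(182, 2) = 16471. By convexity Σ_i C(r_i, 2) ≥ 104·C(z/104, 2) = z(z − 104)/(2·104), giving z² − 104z − 104·182·181 ≤ 0 and hence z ≤ (1/2)[104 + √(10816 + 4·3425968)] = (1/2)[104 + √13714688] ≈ (1/2)(104 + 3703.3347) = 1903.6674.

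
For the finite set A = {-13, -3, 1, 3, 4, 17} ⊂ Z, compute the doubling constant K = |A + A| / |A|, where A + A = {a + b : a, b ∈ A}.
K = |A + A| / |A| = 20/6 = 10/3

Enumerate A + A = {a + b : a, b ∈ A}. With |A| = 6, there are |A|^2 = 36 ordered sum pairs; collecting distinct values, A + A = {-26, -16, -12, -10, -9, -6, -2, 0, 1, 2, 4, 5, 6, 7, 8, 14, 18, 20, 21, 34}, so |A + A| = 20. Thus K = 20/6 = 10/3. For comparison, the minimum possible |A + A| over all 6-element sets is 2·6 − 1 = 11 (so min K = 11/6), attained only by arithmetic progressions.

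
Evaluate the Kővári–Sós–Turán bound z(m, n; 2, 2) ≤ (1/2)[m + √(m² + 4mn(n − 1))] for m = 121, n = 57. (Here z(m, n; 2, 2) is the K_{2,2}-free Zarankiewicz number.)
z(121, 57; 2, 2) ≤ (1/2)[121 + √(121² + 4·121·57·56)] = (1/2)[121 + √1559569] = 684.9135

Kővári–Sós–Turán: let r_1, ..., r_121 be the row sums and z = Σ r_i the total number of 1s. Each pair of columns can share at most one row with both entries 1 (else a 2×2 all-ones block appears), so Σ_i C(r_i, 2) ≤ C(57, 2) = 1596. By convexity Σ_i C(r_i, 2) ≥ 121·C(z/121, 2) = z(z − 121)/(2·121), giving z² − 121z − 121·57·56 ≤ 0 and hence z ≤ (1/2)[121 + √(14641 + 4·386232)] = (1/2)[121 + √1559569] ≈ (1/2)(121 + 1248.827) = 684.9135.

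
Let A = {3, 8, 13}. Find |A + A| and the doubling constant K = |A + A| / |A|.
K = |A + A| / |A| = 5/3

Enumerate A + A = {a + b : a, b ∈ A}. With |A| = 3, there are |A|^2 = 9 ordered sum pairs; collecting distinct values, A + A = {6, 11, 16, 21, 26}, so |A + A| = 5. Thus K = 5/3. Here |A + A| = 2|A| − 1 = 5, the minimum possible — so K = 5/3 is minimal, which holds iff A is an arithmetic progression.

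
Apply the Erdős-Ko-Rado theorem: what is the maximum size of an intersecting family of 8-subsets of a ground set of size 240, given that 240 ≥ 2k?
max |F| = C(239, 7) = 8088059011227

The Erdős-Ko-Rado theorem states: for n ≥ 2k, an intersecting family of k-subsets of an n-element set has size at most C(n − 1, k − 1), with equality for 'star' families {A ⊆ [n] : |A| = k, i ∈ A} (fix an element i). For n = 240, k = 8: C(239, 7) = 8088059011227.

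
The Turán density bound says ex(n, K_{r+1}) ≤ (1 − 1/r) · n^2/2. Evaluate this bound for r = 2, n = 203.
Turán density bound = (1/2) · 203^2/2 = 41209/4 ≈ 10302.25

Turán's theorem: ex(n, K_{r+1}) is achieved by the complete r-partite Turán graph T(n, r) with parts as balanced as possible, and is at most (1 − 1/r) · n^2/2. For r = 2, n = 203: the density bound is (1/2) · 41209/2 = 41209/4 ≈ 10302.25. The integer-valued extremum is e(T(203, 2)) = 10302, which is strictly less than the density bound 41209/4 since 2 ∤ 203 (the parts of T(203, 2) cannot all be equal).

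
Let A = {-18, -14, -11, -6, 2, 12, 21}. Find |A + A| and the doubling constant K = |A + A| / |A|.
K = |A + A| / |A| = 27/7

Enumerate A + A = {a + b : a, b ∈ A}. With |A| = 7, there are |A|^2 = 49 ordered sum pairs; collecting distinct values, A + A = {-36, -32, -29, -28, -25, -24, -22, -20, -17, -16, -12, -9, -6, -4, -2, 1, 3, 4, 6, 7, 10, 14, 15, 23, 24, 33, 42}, so |A + A| = 27. Thus K = 27/7. For comparison, the minimum possible |A + A| over all 7-element sets is 2·7 − 1 = 13 (so min K = 13/7), attained only by arithmetic progressions.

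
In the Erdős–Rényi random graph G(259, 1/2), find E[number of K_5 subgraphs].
E[# K_5] = C(259, 5) · (1/2)^C(5, 2) = 9342250176 / 2^10 = 145972659/16 = 9123291.1875

For each 5-subset S of vertices (there are C(259, 5) = 9342250176 such S), let X_S = 1 if S induces a K_5 (all C(5, 2) = 10 edges present). Then P(X_S = 1) = (1/2)^10 = 1/1024. By linearity of expectation, E[# K_5] = C(259, 5) · (1/2)^10 = 9342250176 / 1024 = 145972659/16 = 9123291.1875.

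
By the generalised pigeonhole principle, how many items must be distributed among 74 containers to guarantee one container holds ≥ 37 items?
n = (37 − 1)·74 + 1 = 2665

By the generalised pigeonhole principle, to guarantee some box contains ≥ r objects we need more than (r − 1) · k objects total. Threshold: n = (r − 1) · k + 1. With r = 37 and k = 74: n = 36 · 74 + 1 = 2664 + 1 = 2665. For n = 2664 = 36 · 74, we can put exactly 36 objects in every box, avoiding 37 in any single one — so 2665 is tight.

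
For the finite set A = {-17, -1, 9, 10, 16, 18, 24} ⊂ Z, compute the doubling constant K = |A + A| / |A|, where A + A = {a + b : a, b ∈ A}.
K = |A + A| / |A| = 27/7

Enumerate A + A = {a + b : a, b ∈ A}. With |A| = 7, there are |A|^2 = 49 ordered sum pairs; collecting distinct values, A + A = {-34, -18, -8, -7, -2, -1, 1, 7, 8, 9, 15, 17, 18, 19, 20, 23, 25, 26, 27, 28, 32, 33, 34, 36, 40, 42, 48}, so |A + A| = 27. Thus K = 27/7. For comparison, the minimum possible |A + A| over all 7-element sets is 2·7 − 1 = 13 (so min K = 13/7), attained only by arithmetic progressions.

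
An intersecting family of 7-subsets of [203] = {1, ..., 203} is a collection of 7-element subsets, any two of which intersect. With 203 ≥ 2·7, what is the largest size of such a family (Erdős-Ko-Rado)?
max |F| = C(202, 6) = 87544611330

The Erdős-Ko-Rado theorem states: for n ≥ 2k, an intersecting family of k-subsets of an n-element set has size at most C(n − 1, k − 1), with equality for 'star' families {A ⊆ [n] : |A| = k, i ∈ A} (fix an element i). For n = 203, k = 7: C(202, 6) = 87544611330.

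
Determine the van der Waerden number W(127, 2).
W(127, 2) = 127 + 1 = 128

A 2-term AP is any pair of integers, so a monochromatic 2-AP exists iff some colour is used at least twice. With 127 colours, the colouring i ↦ i on {1, ..., 127} uses each colour once, avoiding any monochromatic pair, so W(127, 2) > 127. For {1, ..., 128}, pigeonhole forces two integers of the same colour, which form a monochromatic 2-AP. Hence W(127, 2) = 128.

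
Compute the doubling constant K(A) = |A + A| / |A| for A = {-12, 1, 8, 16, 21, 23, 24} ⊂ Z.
K = |A + A| / |A| = 25/7

Enumerate A + A = {a + b : a, b ∈ A}. With |A| = 7, there are |A|^2 = 49 ordered sum pairs; collecting distinct values, A + A = {-24, -11, -4, 2, 4, 9, 11, 12, 16, 17, 22, 24, 25, 29, 31, 32, 37, 39, 40, 42, 44, 45, 46, 47, 48}, so |A + A| = 25. Thus K = 25/7. For comparison, the minimum possible |A + A| over all 7-element sets is 2·7 − 1 = 13 (so min K = 13/7), attained only by arithmetic progressions.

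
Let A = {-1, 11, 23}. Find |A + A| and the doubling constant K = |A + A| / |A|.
K = |A + A| / |A| = 5/3

Enumerate A + A = {a + b : a, b ∈ A}. With |A| = 3, there are |A|^2 = 9 ordered sum pairs; collecting distinct values, A + A = {-2, 10, 22, 34, 46}, so |A + A| = 5. Thus K = 5/3. Here |A + A| = 2|A| − 1 = 5, the minimum possible — so K = 5/3 is minimal, which holds iff A is an arithmetic progression.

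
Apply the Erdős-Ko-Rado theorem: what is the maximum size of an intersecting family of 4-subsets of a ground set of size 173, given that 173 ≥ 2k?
max |F| = C(172, 3) = 833340

Erdős-Ko-Rado (1961): when n ≥ 2k, max |F| = C(n−1, k−1). The bound is attained by the star {A : i ∈ A} for any fixed i ∈ [n]. Here C(173−1, 4−1) = C(172, 3) = 833340.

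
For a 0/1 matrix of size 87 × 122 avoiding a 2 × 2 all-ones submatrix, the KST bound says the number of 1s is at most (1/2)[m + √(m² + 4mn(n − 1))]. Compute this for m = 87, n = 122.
z(87, 122; 2, 2) ≤ (1/2)[87 + √(87² + 4·87·122·121)] = (1/2)[87 + √5144745] = 1177.6015

Kővári–Sós–Turán: let r_1, ..., r_87 be the row sums and z = Σ r_i the total number of 1s. Each pair of columns can share at most one row with both entries 1 (else a 2×2 all-ones block appears), so Σ_i C(r_i, 2) ≤ C(122, 2) = 7381. By convexity Σ_i C(r_i, 2) ≥ 87·C(z/87, 2) = z(z − 87)/(2·87), giving z² − 87z − 87·122·121 ≤ 0 and hence z ≤ (1/2)[87 + √(7569 + 4·1284294)] = (1/2)[87 + √5144745] ≈ (1/2)(87 + 2268.203) = 1177.6015.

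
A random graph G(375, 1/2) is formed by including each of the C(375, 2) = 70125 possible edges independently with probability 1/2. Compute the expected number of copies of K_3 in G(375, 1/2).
E[# K_3] = C(375, 3) · (1/2)^C(3, 2) = 8718875 / 2^3 = 1089859.375

For each 3-subset S of vertices (there are C(375, 3) = 8718875 such S), let X_S = 1 if S induces a K_3 (all C(3, 2) = 3 edges present). Then P(X_S = 1) = (1/2)^3 = 1/8. By linearity of expectation, E[# K_3] = C(375, 3) · (1/2)^3 = 8718875 / 8 = 1089859.375.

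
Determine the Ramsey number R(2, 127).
R(2, 127) = 127

R(2, k) = k for all k ≥ 2: in a 2-colouring of K_k, either some edge is red (a red K_2) or all edges are blue (a blue K_k). And K_{126} coloured all-blue has no blue K_127, so R(2, 127) > 126. Hence R(2, 127) = 127.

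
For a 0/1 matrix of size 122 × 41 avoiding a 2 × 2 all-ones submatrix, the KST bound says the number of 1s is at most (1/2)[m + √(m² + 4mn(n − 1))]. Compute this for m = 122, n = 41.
z(122, 41; 2, 2) ≤ (1/2)[122 + √(122² + 4·122·41·40)] = (1/2)[122 + √815204] = 512.4432

Kővári–Sós–Turán: let r_1, ..., r_122 be the row sums and z = Σ r_i the total number of 1s. Each pair of columns can share at most one row with both entries 1 (else a 2×2 all-ones block appears), so Σ_i C(r_i, 2) ≤ C(41, 2) = 820. By convexity Σ_i C(r_i, 2) ≥ 122·C(z/122, 2) = z(z − 122)/(2·122), giving z² − 122z − 122·41·40 ≤ 0 and hence z ≤ (1/2)[122 + √(14884 + 4·200080)] = (1/2)[122 + √815204] ≈ (1/2)(122 + 902.8865) = 512.4432.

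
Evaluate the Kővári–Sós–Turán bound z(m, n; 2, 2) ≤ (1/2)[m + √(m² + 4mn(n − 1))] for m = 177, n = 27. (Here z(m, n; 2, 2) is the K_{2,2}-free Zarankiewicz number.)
z(177, 27; 2, 2) ≤ (1/2)[177 + √(177² + 4·177·27·26)] = (1/2)[177 + √528345] = 451.9367

Kővári–Sós–Turán: let r_1, ..., r_177 be the row sums and z = Σ r_i the total number of 1s. Each pair of columns can share at most one row with both entries 1 (else a 2×2 all-ones block appears), so Σ_i C(r_i, 2) ≤ C(27, 2) = 351. By convexity Σ_i C(r_i, 2) ≥ 177·C(z/177, 2) = z(z − 177)/(2·177), giving z² − 177z − 177·27·26 ≤ 0 and hence z ≤ (1/2)[177 + √(31329 + 4·124254)] = (1/2)[177 + √528345] ≈ (1/2)(177 + 726.8734) = 451.9367.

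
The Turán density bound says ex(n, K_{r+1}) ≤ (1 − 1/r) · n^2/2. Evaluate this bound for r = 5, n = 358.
Turán density bound = (4/5) · 358^2/2 = 256328/5 ≈ 51265.6

Turán's theorem: ex(n, K_{r+1}) is achieved by the complete r-partite Turán graph T(n, r) with parts as balanced as possible, and is at most (1 − 1/r) · n^2/2. For r = 5, n = 358: the density bound is (4/5) · 128164/2 = 256328/5 ≈ 51265.6. The integer-valued extremum is e(T(358, 5)) = 51265, which is strictly less than the density bound 256328/5 since 5 ∤ 358 (the parts of T(358, 5) cannot all be equal).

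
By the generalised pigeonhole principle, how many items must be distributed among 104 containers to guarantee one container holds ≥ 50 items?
n = (50 − 1)·104 + 1 = 5097

By the generalised pigeonhole principle, to guarantee some box contains ≥ r objects we need more than (r − 1) · k objects total. Threshold: n = (r − 1) · k + 1. With r = 50 and k = 104: n = 49 · 104 + 1 = 5096 + 1 = 5097. For n = 5096 = 49 · 104, we can put exactly 49 objects in every box, avoiding 50 in any single one — so 5097 is tight.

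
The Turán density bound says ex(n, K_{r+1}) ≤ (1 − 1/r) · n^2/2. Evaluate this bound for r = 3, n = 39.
Turán density bound = (2/3) · 39^2/2 = 507

Turán's theorem: ex(n, K_{r+1}) is achieved by the complete r-partite Turán graph T(n, r) with parts as balanced as possible, and is at most (1 − 1/r) · n^2/2. For r = 3, n = 39: the density bound is (2/3) · 1521/2 = 507. Since 3 ∣ 39, the Turán graph T(39, 3) has parts of equal size 13, and its edge count e(T(39, 3)) = 507 attains the density bound exactly.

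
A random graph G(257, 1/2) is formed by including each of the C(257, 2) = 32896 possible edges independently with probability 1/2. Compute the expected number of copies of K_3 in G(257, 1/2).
E[# K_3] = C(257, 3) · (1/2)^C(3, 2) = 2796160 / 2^3 = 349520

For each 3-subset S of vertices (there are C(257, 3) = 2796160 such S), let X_S = 1 if S induces a K_3 (all C(3, 2) = 3 edges present). Then P(X_S = 1) = (1/2)^3 = 1/8. By linearity of expectation, E[# K_3] = C(257, 3) · (1/2)^3 = 2796160 / 8 = 349520.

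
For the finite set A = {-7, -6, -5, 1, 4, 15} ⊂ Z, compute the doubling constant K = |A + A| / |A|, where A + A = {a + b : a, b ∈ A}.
K = |A + A| / |A| = 19/6

Enumerate A + A = {a + b : a, b ∈ A}. With |A| = 6, there are |A|^2 = 36 ordered sum pairs; collecting distinct values, A + A = {-14, -13, -12, -11, -10, -6, -5, -4, -3, -2, -1, 2, 5, 8, 9, 10, 16, 19, 30}, so |A + A| = 19. Thus K = 19/6. For comparison, the minimum possible |A + A| over all 6-element sets is 2·6 − 1 = 11 (so min K = 11/6), attained only by arithmetic progressions.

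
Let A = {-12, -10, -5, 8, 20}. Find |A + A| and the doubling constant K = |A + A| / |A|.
K = |A + A| / |A| = 15/5 = 3

Enumerate A + A = {a + b : a, b ∈ A}. With |A| = 5, there are |A|^2 = 25 ordered sum pairs; collecting distinct values, A + A = {-24, -22, -20, -17, -15, -10, -4, -2, 3, 8, 10, 15, 16, 28, 40}, so |A + A| = 15. Thus K = 15/5 = 3. For comparison, the minimum possible |A + A| over all 5-element sets is 2·5 − 1 = 9 (so min K = 9/5), attained only by arithmetic progressions.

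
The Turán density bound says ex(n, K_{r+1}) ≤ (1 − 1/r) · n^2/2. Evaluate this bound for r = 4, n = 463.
Turán density bound = (3/4) · 463^2/2 = 643107/8 ≈ 80388.375

Turán's theorem: ex(n, K_{r+1}) is achieved by the complete r-partite Turán graph T(n, r) with parts as balanced as possible, and is at most (1 − 1/r) · n^2/2. For r = 4, n = 463: the density bound is (3/4) · 214369/2 = 643107/8 ≈ 80388.375. The integer-valued extremum is e(T(463, 4)) = 80388, which is strictly less than the density bound 643107/8 since 4 ∤ 463 (the parts of T(463, 4) cannot all be equal).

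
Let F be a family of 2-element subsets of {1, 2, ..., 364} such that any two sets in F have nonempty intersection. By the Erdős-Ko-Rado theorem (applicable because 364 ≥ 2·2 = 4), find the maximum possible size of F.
max |F| = C(363, 1) = 363

The Erdős-Ko-Rado theorem states: for n ≥ 2k, an intersecting family of k-subsets of an n-element set has size at most C(n − 1, k − 1), with equality for 'star' families {A ⊆ [n] : |A| = k, i ∈ A} (fix an element i). For n = 364, k = 2: C(363, 1) = 363.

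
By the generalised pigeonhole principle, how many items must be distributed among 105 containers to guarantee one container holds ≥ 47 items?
n = (47 − 1)·105 + 1 = 4831

By the generalised pigeonhole principle, to guarantee some box contains ≥ r objects we need more than (r − 1) · k objects total. Threshold: n = (r − 1) · k + 1. With r = 47 and k = 105: n = 46 · 105 + 1 = 4830 + 1 = 4831. For n = 4830 = 46 · 105, we can put exactly 46 objects in every box, avoiding 47 in any single one — so 4831 is tight.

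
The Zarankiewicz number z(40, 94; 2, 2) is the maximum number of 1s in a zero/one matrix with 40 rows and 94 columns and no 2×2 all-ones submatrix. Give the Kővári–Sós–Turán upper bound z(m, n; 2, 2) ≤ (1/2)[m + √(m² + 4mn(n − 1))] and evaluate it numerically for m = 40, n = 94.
z(40, 94; 2, 2) ≤ (1/2)[40 + √(40² + 4·40·94·93)] = (1/2)[40 + √1400320] = 611.6756

Kővári–Sós–Turán: let r_1, ..., r_40 be the row sums and z = Σ r_i the total number of 1s. Each pair of columns can share at most one row with both entries 1 (else a 2×2 all-ones block appears), so Σ_i C(r_i, 2) ≤ C(94, 2) = 4371. By convexity Σ_i C(r_i, 2) ≥ 40·C(z/40, 2) = z(z − 40)/(2·40), giving z² − 40z − 40·94·93 ≤ 0 and hence z ≤ (1/2)[40 + √(1600 + 4·349680)] = (1/2)[40 + √1400320] ≈ (1/2)(40 + 1183.3512) = 611.6756.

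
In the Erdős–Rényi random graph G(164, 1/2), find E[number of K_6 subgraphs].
E[# K_6] = C(164, 6) · (1/2)^C(6, 2) = 24635248848 / 2^15 = 1539703053/2048 ≈ 751808.131348

For each 6-subset S of vertices (there are C(164, 6) = 24635248848 such S), let X_S = 1 if S induces a K_6 (all C(6, 2) = 15 edges present). Then P(X_S = 1) = (1/2)^15 = 1/32768. By linearity of expectation, E[# K_6] = C(164, 6) · (1/2)^15 = 24635248848 / 32768 = 1539703053/2048 ≈ 751808.131348.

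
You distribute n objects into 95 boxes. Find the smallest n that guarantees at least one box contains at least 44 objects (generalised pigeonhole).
n = (44 − 1)·95 + 1 = 4086

By the generalised pigeonhole principle, to guarantee some box contains ≥ r objects we need more than (r − 1) · k objects total. Threshold: n = (r − 1) · k + 1. With r = 44 and k = 95: n = 43 · 95 + 1 = 4085 + 1 = 4086. For n = 4085 = 43 · 95, we can put exactly 43 objects in every box, avoiding 44 in any single one — so 4086 is tight.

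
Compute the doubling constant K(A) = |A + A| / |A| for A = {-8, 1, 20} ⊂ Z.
K = |A + A| / |A| = 6/3 = 2

Enumerate A + A = {a + b : a, b ∈ A}. With |A| = 3, there are |A|^2 = 9 ordered sum pairs; collecting distinct values, A + A = {-16, -7, 2, 12, 21, 40}, so |A + A| = 6. Thus K = 6/3 = 2. For comparison, the minimum possible |A + A| over all 3-element sets is 2·3 − 1 = 5 (so min K = 5/3), attained only by arithmetic progressions.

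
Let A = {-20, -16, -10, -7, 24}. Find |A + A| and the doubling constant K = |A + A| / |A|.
K = |A + A| / |A| = 15/5 = 3

Enumerate A + A = {a + b : a, b ∈ A}. With |A| = 5, there are |A|^2 = 25 ordered sum pairs; collecting distinct values, A + A = {-40, -36, -32, -30, -27, -26, -23, -20, -17, -14, 4, 8, 14, 17, 48}, so |A + A| = 15. Thus K = 15/5 = 3. For comparison, the minimum possible |A + A| over all 5-element sets is 2·5 − 1 = 9 (so min K = 9/5), attained only by arithmetic progressions.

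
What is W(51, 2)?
W(51, 2) = 51 + 1 = 52

A 2-term AP is any pair of integers, so a monochromatic 2-AP exists iff some colour is used at least twice. With 51 colours, the colouring i ↦ i on {1, ..., 51} uses each colour once, avoiding any monochromatic pair, so W(51, 2) > 51. For {1, ..., 52}, pigeonhole forces two integers of the same colour, which form a monochromatic 2-AP. Hence W(51, 2) = 52.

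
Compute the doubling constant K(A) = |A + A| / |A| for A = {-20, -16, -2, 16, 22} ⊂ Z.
K = |A + A| / |A| = 14/5

Enumerate A + A = {a + b : a, b ∈ A}. With |A| = 5, there are |A|^2 = 25 ordered sum pairs; collecting distinct values, A + A = {-40, -36, -32, -22, -18, -4, 0, 2, 6, 14, 20, 32, 38, 44}, so |A + A| = 14. Thus K = 14/5. For comparison, the minimum possible |A + A| over all 5-element sets is 2·5 − 1 = 9 (so min K = 9/5), attained only by arithmetic progressions.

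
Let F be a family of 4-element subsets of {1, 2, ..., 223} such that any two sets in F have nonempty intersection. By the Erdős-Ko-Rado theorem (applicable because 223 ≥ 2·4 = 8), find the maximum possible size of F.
max |F| = C(222, 3) = 1798940

Erdős-Ko-Rado (1961): when n ≥ 2k, max |F| = C(n−1, k−1). The bound is attained by the star {A : i ∈ A} for any fixed i ∈ [n]. Here C(223−1, 4−1) = C(222, 3) = 1798940.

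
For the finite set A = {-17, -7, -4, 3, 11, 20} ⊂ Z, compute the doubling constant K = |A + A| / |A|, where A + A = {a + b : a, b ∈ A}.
K = |A + A| / |A| = 20/6 = 10/3

Enumerate A + A = {a + b : a, b ∈ A}. With |A| = 6, there are |A|^2 = 36 ordered sum pairs; collecting distinct values, A + A = {-34, -24, -21, -14, -11, -8, -6, -4, -1, 3, 4, 6, 7, 13, 14, 16, 22, 23, 31, 40}, so |A + A| = 20. Thus K = 20/6 = 10/3. For comparison, the minimum possible |A + A| over all 6-element sets is 2·6 − 1 = 11 (so min K = 11/6), attained only by arithmetic progressions.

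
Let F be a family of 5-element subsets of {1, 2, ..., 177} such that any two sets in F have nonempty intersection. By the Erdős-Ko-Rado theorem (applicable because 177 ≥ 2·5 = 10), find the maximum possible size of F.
max |F| = C(176, 4) = 38630900

Erdős-Ko-Rado (1961): when n ≥ 2k, max |F| = C(n−1, k−1). The bound is attained by the star {A : i ∈ A} for any fixed i ∈ [n]. Here C(177−1, 5−1) = C(176, 4) = 38630900.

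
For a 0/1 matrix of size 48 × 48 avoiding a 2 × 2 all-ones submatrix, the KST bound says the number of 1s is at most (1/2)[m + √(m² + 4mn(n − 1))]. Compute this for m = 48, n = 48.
z(48, 48; 2, 2) ≤ (1/2)[48 + √(48² + 4·48·48·47)] = (1/2)[48 + √435456] = 353.9455

Kővári–Sós–Turán: let r_1, ..., r_48 be the row sums and z = Σ r_i the total number of 1s. Each pair of columns can share at most one row with both entries 1 (else a 2×2 all-ones block appears), so Σ_i C(r_i, 2) ≤ C(48, 2) = 1128. By convexity Σ_i C(r_i, 2) ≥ 48·C(z/48, 2) = z(z − 48)/(2·48), giving z² − 48z − 48·48·47 ≤ 0 and hence z ≤ (1/2)[48 + √(2304 + 4·108288)] = (1/2)[48 + √435456] ≈ (1/2)(48 + 659.8909) = 353.9455.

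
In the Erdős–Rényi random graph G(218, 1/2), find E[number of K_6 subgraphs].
E[# K_6] = C(218, 6) · (1/2)^C(6, 2) = 139081484934 / 2^15 = 69540742467/16384 ≈ 4244430.082214

For each 6-subset S of vertices (there are C(218, 6) = 139081484934 such S), let X_S = 1 if S induces a K_6 (all C(6, 2) = 15 edges present). Then P(X_S = 1) = (1/2)^15 = 1/32768. By linearity of expectation, E[# K_6] = C(218, 6) · (1/2)^15 = 139081484934 / 32768 = 69540742467/16384 ≈ 4244430.082214.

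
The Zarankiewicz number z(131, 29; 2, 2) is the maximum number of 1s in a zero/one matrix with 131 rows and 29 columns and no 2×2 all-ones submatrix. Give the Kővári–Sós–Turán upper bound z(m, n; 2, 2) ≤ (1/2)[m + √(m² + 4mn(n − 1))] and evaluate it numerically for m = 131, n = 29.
z(131, 29; 2, 2) ≤ (1/2)[131 + √(131² + 4·131·29·28)] = (1/2)[131 + √442649] = 398.1594

Kővári–Sós–Turán: let r_1, ..., r_131 be the row sums and z = Σ r_i the total number of 1s. Each pair of columns can share at most one row with both entries 1 (else a 2×2 all-ones block appears), so Σ_i C(r_i, 2) ≤ C(29, 2) = 406. By convexity Σ_i C(r_i, 2) ≥ 131·C(z/131, 2) = z(z − 131)/(2·131), giving z² − 131z − 131·29·28 ≤ 0 and hence z ≤ (1/2)[131 + √(17161 + 4·106372)] = (1/2)[131 + √442649] ≈ (1/2)(131 + 665.3187) = 398.1594.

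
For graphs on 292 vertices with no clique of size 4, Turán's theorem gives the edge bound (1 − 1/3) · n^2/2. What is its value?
Turán density bound = (2/3) · 292^2/2 = 85264/3 ≈ 28421.3333

Turán's theorem: ex(n, K_{r+1}) is achieved by the complete r-partite Turán graph T(n, r) with parts as balanced as possible, and is at most (1 − 1/r) · n^2/2. For r = 3, n = 292: the density bound is (2/3) · 85264/2 = 85264/3 ≈ 28421.3333. The integer-valued extremum is e(T(292, 3)) = 28421, which is strictly less than the density bound 85264/3 since 3 ∤ 292 (the parts of T(292, 3) cannot all be equal).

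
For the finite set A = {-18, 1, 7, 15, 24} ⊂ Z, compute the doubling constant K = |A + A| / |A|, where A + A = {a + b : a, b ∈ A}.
K = |A + A| / |A| = 15/5 = 3

Enumerate A + A = {a + b : a, b ∈ A}. With |A| = 5, there are |A|^2 = 25 ordered sum pairs; collecting distinct values, A + A = {-36, -17, -11, -3, 2, 6, 8, 14, 16, 22, 25, 30, 31, 39, 48}, so |A + A| = 15. Thus K = 15/5 = 3. For comparison, the minimum possible |A + A| over all 5-element sets is 2·5 − 1 = 9 (so min K = 9/5), attained only by arithmetic progressions.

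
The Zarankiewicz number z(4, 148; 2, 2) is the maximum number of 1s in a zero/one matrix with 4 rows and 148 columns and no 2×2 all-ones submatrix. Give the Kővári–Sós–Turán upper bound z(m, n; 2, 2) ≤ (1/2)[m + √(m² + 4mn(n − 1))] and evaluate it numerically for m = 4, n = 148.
z(4, 148; 2, 2) ≤ (1/2)[4 + √(4² + 4·4·148·147)] = (1/2)[4 + √348112] = 297.0051

Kővári–Sós–Turán: let r_1, ..., r_4 be the row sums and z = Σ r_i the total number of 1s. Each pair of columns can share at most one row with both entries 1 (else a 2×2 all-ones block appears), so Σ_i C(r_i, 2) ≤ C(148, 2) = 10878. By convexity Σ_i C(r_i, 2) ≥ 4·C(z/4, 2) = z(z − 4)/(2·4), giving z² − 4z − 4·148·147 ≤ 0 and hence z ≤ (1/2)[4 + √(16 + 4·87024)] = (1/2)[4 + √348112] ≈ (1/2)(4 + 590.0102) = 297.0051.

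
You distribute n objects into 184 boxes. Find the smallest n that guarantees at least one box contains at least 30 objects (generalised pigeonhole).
n = (30 − 1)·184 + 1 = 5337

By the generalised pigeonhole principle, to guarantee some box contains ≥ r objects we need more than (r − 1) · k objects total. Threshold: n = (r − 1) · k + 1. With r = 30 and k = 184: n = 29 · 184 + 1 = 5336 + 1 = 5337. For n = 5336 = 29 · 184, we can put exactly 29 objects in every box, avoiding 30 in any single one — so 5337 is tight.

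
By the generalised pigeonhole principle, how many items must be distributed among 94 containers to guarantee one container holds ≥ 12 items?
n = (12 − 1)·94 + 1 = 1035

By the generalised pigeonhole principle, to guarantee some box contains ≥ r objects we need more than (r − 1) · k objects total. Threshold: n = (r − 1) · k + 1. With r = 12 and k = 94: n = 11 · 94 + 1 = 1034 + 1 = 1035. For n = 1034 = 11 · 94, we can put exactly 11 objects in every box, avoiding 12 in any single one — so 1035 is tight.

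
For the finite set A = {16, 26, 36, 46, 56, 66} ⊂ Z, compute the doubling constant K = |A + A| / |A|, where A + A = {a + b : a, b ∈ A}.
K = |A + A| / |A| = 11/6

Enumerate A + A = {a + b : a, b ∈ A}. With |A| = 6, there are |A|^2 = 36 ordered sum pairs; collecting distinct values, A + A = {32, 42, 52, 62, 72, 82, 92, 102, 112, 122, 132}, so |A + A| = 11. Thus K = 11/6. Here |A + A| = 2|A| − 1 = 11, the minimum possible — so K = 11/6 is minimal, which holds iff A is an arithmetic progression.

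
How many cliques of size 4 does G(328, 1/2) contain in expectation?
E[# K_4] = C(328, 4) · (1/2)^C(4, 2) = 473490550 / 2^6 = 236745275/32 = 7398289.84375

For each 4-subset S of vertices (there are C(328, 4) = 473490550 such S), let X_S = 1 if S induces a K_4 (all C(4, 2) = 6 edges present). Then P(X_S = 1) = (1/2)^6 = 1/64. By linearity of expectation, E[# K_4] = C(328, 4) · (1/2)^6 = 473490550 / 64 = 236745275/32 = 7398289.84375.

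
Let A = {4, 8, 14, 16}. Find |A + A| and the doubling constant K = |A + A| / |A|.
K = |A + A| / |A| = 10/4 = 5/2

Enumerate A + A = {a + b : a, b ∈ A}. With |A| = 4, there are |A|^2 = 16 ordered sum pairs; collecting distinct values, A + A = {8, 12, 16, 18, 20, 22, 24, 28, 30, 32}, so |A + A| = 10. Thus K = 10/4 = 5/2. For comparison, the minimum possible |A + A| over all 4-element sets is 2·4 − 1 = 7 (so min K = 7/4), attained only by arithmetic progressions.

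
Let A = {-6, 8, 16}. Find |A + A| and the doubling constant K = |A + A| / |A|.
K = |A + A| / |A| = 6/3 = 2

Enumerate A + A = {a + b : a, b ∈ A}. With |A| = 3, there are |A|^2 = 9 ordered sum pairs; collecting distinct values, A + A = {-12, 2, 10, 16, 24, 32}, so |A + A| = 6. Thus K = 6/3 = 2. For comparison, the minimum possible |A + A| over all 3-element sets is 2·3 − 1 = 5 (so min K = 5/3), attained only by arithmetic progressions.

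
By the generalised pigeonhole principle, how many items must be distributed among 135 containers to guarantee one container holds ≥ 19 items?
n = (19 − 1)·135 + 1 = 2431

By the generalised pigeonhole principle, to guarantee some box contains ≥ r objects we need more than (r − 1) · k objects total. Threshold: n = (r − 1) · k + 1. With r = 19 and k = 135: n = 18 · 135 + 1 = 2430 + 1 = 2431. For n = 2430 = 18 · 135, we can put exactly 18 objects in every box, avoiding 19 in any single one — so 2431 is tight.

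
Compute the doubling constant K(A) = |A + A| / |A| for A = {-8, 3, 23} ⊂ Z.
K = |A + A| / |A| = 6/3 = 2

Enumerate A + A = {a + b : a, b ∈ A}. With |A| = 3, there are |A|^2 = 9 ordered sum pairs; collecting distinct values, A + A = {-16, -5, 6, 15, 26, 46}, so |A + A| = 6. Thus K = 6/3 = 2. For comparison, the minimum possible |A + A| over all 3-element sets is 2·3 − 1 = 5 (so min K = 5/3), attained only by arithmetic progressions.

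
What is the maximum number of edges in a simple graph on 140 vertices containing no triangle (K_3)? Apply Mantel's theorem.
ex(140, K_3) = ⌊140^2/4⌋ = 4900

Mantel (1907): a triangle-free graph on n vertices has at most ⌊n^2/4⌋ edges, with equality for the complete bipartite graph K_{⌊n/2⌋, ⌈n/2⌉}. For n = 140: ⌊140^2/4⌋ = ⌊19600/4⌋ = 4900. The extremal graph is K_{70, 70}, which has 70·70 = 4900 edges.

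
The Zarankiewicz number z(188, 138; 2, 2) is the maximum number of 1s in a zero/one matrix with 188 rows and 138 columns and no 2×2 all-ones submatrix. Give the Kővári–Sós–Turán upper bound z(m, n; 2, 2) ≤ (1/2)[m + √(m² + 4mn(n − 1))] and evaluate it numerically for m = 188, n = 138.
z(188, 138; 2, 2) ≤ (1/2)[188 + √(188² + 4·188·138·137)] = (1/2)[188 + √14252656] = 1981.6345

Kővári–Sós–Turán: let r_1, ..., r_188 be the row sums and z = Σ r_i the total number of 1s. Each pair of columns can share at most one row with both entries 1 (else a 2×2 all-ones block appears), so Σ_i C(r_i, 2) ≤ C(138, 2) = 9453. By convexity Σ_i C(r_i, 2) ≥ 188·C(z/188, 2) = z(z − 188)/(2·188), giving z² − 188z − 188·138·137 ≤ 0 and hence z ≤ (1/2)[188 + √(35344 + 4·3554328)] = (1/2)[188 + √14252656] ≈ (1/2)(188 + 3775.269) = 1981.6345.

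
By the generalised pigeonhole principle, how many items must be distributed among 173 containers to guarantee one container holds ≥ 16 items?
n = (16 − 1)·173 + 1 = 2596

By the generalised pigeonhole principle, to guarantee some box contains ≥ r objects we need more than (r − 1) · k objects total. Threshold: n = (r − 1) · k + 1. With r = 16 and k = 173: n = 15 · 173 + 1 = 2595 + 1 = 2596. For n = 2595 = 15 · 173, we can put exactly 15 objects in every box, avoiding 16 in any single one — so 2596 is tight.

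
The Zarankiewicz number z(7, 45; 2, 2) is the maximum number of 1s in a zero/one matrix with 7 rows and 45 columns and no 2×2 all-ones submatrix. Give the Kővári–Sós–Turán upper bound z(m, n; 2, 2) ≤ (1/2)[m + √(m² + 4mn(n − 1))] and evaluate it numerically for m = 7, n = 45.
z(7, 45; 2, 2) ≤ (1/2)[7 + √(7² + 4·7·45·44)] = (1/2)[7 + √55489] = 121.2805

Kővári–Sós–Turán: let r_1, ..., r_7 be the row sums and z = Σ r_i the total number of 1s. Each pair of columns can share at most one row with both entries 1 (else a 2×2 all-ones block appears), so Σ_i C(r_i, 2) ≤ C(45, 2) = 990. By convexity Σ_i C(r_i, 2) ≥ 7·C(z/7, 2) = z(z − 7)/(2·7), giving z² − 7z − 7·45·44 ≤ 0 and hence z ≤ (1/2)[7 + √(49 + 4·13860)] = (1/2)[7 + √55489] ≈ (1/2)(7 + 235.561) = 121.2805.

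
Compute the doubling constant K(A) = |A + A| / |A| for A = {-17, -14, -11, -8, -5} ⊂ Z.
K = |A + A| / |A| = 9/5

Enumerate A + A = {a + b : a, b ∈ A}. With |A| = 5, there are |A|^2 = 25 ordered sum pairs; collecting distinct values, A + A = {-34, -31, -28, -25, -22, -19, -16, -13, -10}, so |A + A| = 9. Thus K = 9/5. Here |A + A| = 2|A| − 1 = 9, the minimum possible — so K = 9/5 is minimal, which holds iff A is an arithmetic progression.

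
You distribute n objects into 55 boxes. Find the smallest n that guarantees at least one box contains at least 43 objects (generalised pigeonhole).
n = (43 − 1)·55 + 1 = 2311

By the generalised pigeonhole principle, to guarantee some box contains ≥ r objects we need more than (r − 1) · k objects total. Threshold: n = (r − 1) · k + 1. With r = 43 and k = 55: n = 42 · 55 + 1 = 2310 + 1 = 2311. For n = 2310 = 42 · 55, we can put exactly 42 objects in every box, avoiding 43 in any single one — so 2311 is tight.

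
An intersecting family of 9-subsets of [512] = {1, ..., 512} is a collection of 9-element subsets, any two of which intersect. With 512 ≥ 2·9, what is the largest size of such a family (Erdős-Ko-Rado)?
max |F| = C(511, 8) = 109127055766393665

Erdős-Ko-Rado (1961): when n ≥ 2k, max |F| = C(n−1, k−1). The bound is attained by the star {A : i ∈ A} for any fixed i ∈ [n]. Here C(512−1, 9−1) = C(511, 8) = 109127055766393665.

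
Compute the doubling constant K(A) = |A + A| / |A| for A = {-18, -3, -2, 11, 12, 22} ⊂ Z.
K = |A + A| / |A| = 19/6

Enumerate A + A = {a + b : a, b ∈ A}. With |A| = 6, there are |A|^2 = 36 ordered sum pairs; collecting distinct values, A + A = {-36, -21, -20, -7, -6, -5, -4, 4, 8, 9, 10, 19, 20, 22, 23, 24, 33, 34, 44}, so |A + A| = 19. Thus K = 19/6. For comparison, the minimum possible |A + A| over all 6-element sets is 2·6 − 1 = 11 (so min K = 11/6), attained only by arithmetic progressions.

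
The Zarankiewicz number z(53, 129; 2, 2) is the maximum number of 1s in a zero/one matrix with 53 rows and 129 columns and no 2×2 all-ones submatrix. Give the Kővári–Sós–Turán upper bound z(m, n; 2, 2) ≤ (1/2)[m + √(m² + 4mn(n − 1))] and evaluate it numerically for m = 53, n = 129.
z(53, 129; 2, 2) ≤ (1/2)[53 + √(53² + 4·53·129·128)] = (1/2)[53 + √3503353] = 962.3623

Kővári–Sós–Turán: let r_1, ..., r_53 be the row sums and z = Σ r_i the total number of 1s. Each pair of columns can share at most one row with both entries 1 (else a 2×2 all-ones block appears), so Σ_i C(r_i, 2) ≤ C(129, 2) = 8256. By convexity Σ_i C(r_i, 2) ≥ 53·C(z/53, 2) = z(z − 53)/(2·53), giving z² − 53z − 53·129·128 ≤ 0 and hence z ≤ (1/2)[53 + √(2809 + 4·875136)] = (1/2)[53 + √3503353] ≈ (1/2)(53 + 1871.7246) = 962.3623.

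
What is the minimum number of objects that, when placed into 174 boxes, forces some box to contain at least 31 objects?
n = (31 − 1)·174 + 1 = 5221

By the generalised pigeonhole principle, to guarantee some box contains ≥ r objects we need more than (r − 1) · k objects total. Threshold: n = (r − 1) · k + 1. With r = 31 and k = 174: n = 30 · 174 + 1 = 5220 + 1 = 5221. For n = 5220 = 30 · 174, we can put exactly 30 objects in every box, avoiding 31 in any single one — so 5221 is tight.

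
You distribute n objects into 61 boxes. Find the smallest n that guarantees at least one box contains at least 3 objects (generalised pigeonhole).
n = (3 − 1)·61 + 1 = 123

By the generalised pigeonhole principle, to guarantee some box contains ≥ r objects we need more than (r − 1) · k objects total. Threshold: n = (r − 1) · k + 1. With r = 3 and k = 61: n = 2 · 61 + 1 = 122 + 1 = 123. For n = 122 = 2 · 61, we can put exactly 2 objects in every box, avoiding 3 in any single one — so 123 is tight.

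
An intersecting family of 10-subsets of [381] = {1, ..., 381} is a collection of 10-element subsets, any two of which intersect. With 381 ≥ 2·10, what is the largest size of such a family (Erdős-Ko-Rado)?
max |F| = C(380, 9) = 413842806206758500

The Erdős-Ko-Rado theorem states: for n ≥ 2k, an intersecting family of k-subsets of an n-element set has size at most C(n − 1, k − 1), with equality for 'star' families {A ⊆ [n] : |A| = k, i ∈ A} (fix an element i). For n = 381, k = 10: C(380, 9) = 413842806206758500.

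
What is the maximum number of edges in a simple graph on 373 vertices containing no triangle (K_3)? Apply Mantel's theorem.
ex(373, K_3) = ⌊373^2/4⌋ = 34782

Mantel (1907): a triangle-free graph on n vertices has at most ⌊n^2/4⌋ edges, with equality for the complete bipartite graph K_{⌊n/2⌋, ⌈n/2⌉}. For n = 373: ⌊373^2/4⌋ = ⌊139129/4⌋ = 34782. The extremal graph is K_{186, 187}, which has 186·187 = 34782 edges.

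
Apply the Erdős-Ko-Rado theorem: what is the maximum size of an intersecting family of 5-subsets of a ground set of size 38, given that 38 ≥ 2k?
max |F| = C(37, 4) = 66045

The Erdős-Ko-Rado theorem states: for n ≥ 2k, an intersecting family of k-subsets of an n-element set has size at most C(n − 1, k − 1), with equality for 'star' families {A ⊆ [n] : |A| = k, i ∈ A} (fix an element i). For n = 38, k = 5: C(37, 4) = 66045.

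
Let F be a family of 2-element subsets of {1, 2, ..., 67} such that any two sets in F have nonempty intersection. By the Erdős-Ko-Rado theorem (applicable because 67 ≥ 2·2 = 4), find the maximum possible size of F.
max |F| = C(66, 1) = 66

The Erdős-Ko-Rado theorem states: for n ≥ 2k, an intersecting family of k-subsets of an n-element set has size at most C(n − 1, k − 1), with equality for 'star' families {A ⊆ [n] : |A| = k, i ∈ A} (fix an element i). For n = 67, k = 2: C(66, 1) = 66.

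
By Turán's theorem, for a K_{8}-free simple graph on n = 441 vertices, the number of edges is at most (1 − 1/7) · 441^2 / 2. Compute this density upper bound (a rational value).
Turán density bound = (6/7) · 441^2/2 = 83349

Turán's theorem: ex(n, K_{r+1}) is achieved by the complete r-partite Turán graph T(n, r) with parts as balanced as possible, and is at most (1 − 1/r) · n^2/2. For r = 7, n = 441: the density bound is (6/7) · 194481/2 = 83349. Since 7 ∣ 441, the Turán graph T(441, 7) has parts of equal size 63, and its edge count e(T(441, 7)) = 83349 attains the density bound exactly.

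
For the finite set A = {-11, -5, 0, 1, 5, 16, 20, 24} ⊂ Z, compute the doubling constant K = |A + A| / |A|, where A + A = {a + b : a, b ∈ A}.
K = |A + A| / |A| = 30/8 = 15/4

Enumerate A + A = {a + b : a, b ∈ A}. With |A| = 8, there are |A|^2 = 64 ordered sum pairs; collecting distinct values, A + A = {-22, -16, -11, -10, -6, -5, -4, 0, 1, 2, 5, 6, 9, 10, 11, 13, 15, 16, 17, 19, 20, 21, 24, 25, 29, 32, 36, 40, 44, 48}, so |A + A| = 30. Thus K = 30/8 = 15/4. For comparison, the minimum possible |A + A| over all 8-element sets is 2·8 − 1 = 15 (so min K = 15/8), attained only by arithmetic progressions.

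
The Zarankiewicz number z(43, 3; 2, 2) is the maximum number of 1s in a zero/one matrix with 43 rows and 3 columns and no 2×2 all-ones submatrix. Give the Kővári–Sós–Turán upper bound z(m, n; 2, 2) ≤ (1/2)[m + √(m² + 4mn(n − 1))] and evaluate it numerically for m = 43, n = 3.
z(43, 3; 2, 2) ≤ (1/2)[43 + √(43² + 4·43·3·2)] = (1/2)[43 + √2881] = 48.3375

Kővári–Sós–Turán: let r_1, ..., r_43 be the row sums and z = Σ r_i the total number of 1s. Each pair of columns can share at most one row with both entries 1 (else a 2×2 all-ones block appears), so Σ_i C(r_i, 2) ≤ C(3, 2) = 3. By convexity Σ_i C(r_i, 2) ≥ 43·C(z/43, 2) = z(z − 43)/(2·43), giving z² − 43z − 43·3·2 ≤ 0 and hence z ≤ (1/2)[43 + √(1849 + 4·258)] = (1/2)[43 + √2881] ≈ (1/2)(43 + 53.6749) = 48.3375.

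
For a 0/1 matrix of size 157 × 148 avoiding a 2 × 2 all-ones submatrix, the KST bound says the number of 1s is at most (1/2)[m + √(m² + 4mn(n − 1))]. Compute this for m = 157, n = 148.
z(157, 148; 2, 2) ≤ (1/2)[157 + √(157² + 4·157·148·147)] = (1/2)[157 + √13687417] = 1928.3255

Kővári–Sós–Turán: let r_1, ..., r_157 be the row sums and z = Σ r_i the total number of 1s. Each pair of columns can share at most one row with both entries 1 (else a 2×2 all-ones block appears), so Σ_i C(r_i, 2) ≤ C(148, 2) = 10878. By convexity Σ_i C(r_i, 2) ≥ 157·C(z/157, 2) = z(z − 157)/(2·157), giving z² − 157z − 157·148·147 ≤ 0 and hence z ≤ (1/2)[157 + √(24649 + 4·3415692)] = (1/2)[157 + √13687417] ≈ (1/2)(157 + 3699.6509) = 1928.3255.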